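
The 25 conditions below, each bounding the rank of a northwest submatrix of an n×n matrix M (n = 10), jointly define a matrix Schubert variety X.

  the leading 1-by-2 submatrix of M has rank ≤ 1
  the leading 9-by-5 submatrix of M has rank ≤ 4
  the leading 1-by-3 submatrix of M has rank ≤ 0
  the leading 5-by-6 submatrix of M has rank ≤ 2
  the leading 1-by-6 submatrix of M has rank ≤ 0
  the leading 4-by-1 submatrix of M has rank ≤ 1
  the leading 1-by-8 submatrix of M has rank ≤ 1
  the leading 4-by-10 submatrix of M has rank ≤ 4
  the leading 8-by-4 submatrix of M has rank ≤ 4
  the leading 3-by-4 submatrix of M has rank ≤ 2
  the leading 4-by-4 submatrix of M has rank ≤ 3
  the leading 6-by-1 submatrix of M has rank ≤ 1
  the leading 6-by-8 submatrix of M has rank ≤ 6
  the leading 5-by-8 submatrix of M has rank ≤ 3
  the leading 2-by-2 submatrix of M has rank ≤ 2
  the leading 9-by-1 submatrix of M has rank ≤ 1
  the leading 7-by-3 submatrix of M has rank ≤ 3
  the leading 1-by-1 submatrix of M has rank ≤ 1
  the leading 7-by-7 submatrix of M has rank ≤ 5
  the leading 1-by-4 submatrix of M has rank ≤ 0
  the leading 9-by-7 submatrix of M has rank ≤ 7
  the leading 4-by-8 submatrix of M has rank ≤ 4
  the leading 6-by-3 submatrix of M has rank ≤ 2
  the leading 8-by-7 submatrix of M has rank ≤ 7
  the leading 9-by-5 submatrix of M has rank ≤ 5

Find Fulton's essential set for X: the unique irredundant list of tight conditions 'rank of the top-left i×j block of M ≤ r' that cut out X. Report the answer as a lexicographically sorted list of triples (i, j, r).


Rank table r_w(10×10) implied by the 25 constraints:

  row 1: 0 | 0 | 0 | 0 | 0 | 0 | 1 | 1 | 1 | 1
  row 2: 1 | 1 | 1 | 1 | 1 | 1 | 2 | 2 | 2 | 2
  row 3: 1 | 2 | 2 | 2 | 2 | 2 | 3 | 3 | 3 | 3
  row 4: 1 | 2 | 2 | 2 | 2 | 2 | 3 | 3 | 4 | 4
  row 5: 1 | 2 | 2 | 2 | 2 | 2 | 3 | 3 | 4 | 5
  row 6: 1 | 2 | 2 | 3 | 3 | 3 | 4 | 4 | 5 | 6
  row 7: 1 | 2 | 3 | 4 | 4 | 4 | 5 | 5 | 6 | 7
  row 8: 1 | 2 | 3 | 4 | 4 | 5 | 6 | 6 | 7 | 8
  row 9: 1 | 2 | 3 | 4 | 4 | 5 | 6 | 7 | 8 | 9
  row 10: 1 | 2 | 3 | 4 | 5 | 6 | 7 | 8 | 9 | 10

reading off 1-entries of Δ²R: w = (7, 1, 2, 9, 10, 4, 3, 6, 8, 5).

5 SE-corners of the 19-cell Rothe diagram give Ess(w):

[(1, 6, 0), (5, 6, 2), (5, 8, 3), (6, 3, 2), (9, 5, 4)]


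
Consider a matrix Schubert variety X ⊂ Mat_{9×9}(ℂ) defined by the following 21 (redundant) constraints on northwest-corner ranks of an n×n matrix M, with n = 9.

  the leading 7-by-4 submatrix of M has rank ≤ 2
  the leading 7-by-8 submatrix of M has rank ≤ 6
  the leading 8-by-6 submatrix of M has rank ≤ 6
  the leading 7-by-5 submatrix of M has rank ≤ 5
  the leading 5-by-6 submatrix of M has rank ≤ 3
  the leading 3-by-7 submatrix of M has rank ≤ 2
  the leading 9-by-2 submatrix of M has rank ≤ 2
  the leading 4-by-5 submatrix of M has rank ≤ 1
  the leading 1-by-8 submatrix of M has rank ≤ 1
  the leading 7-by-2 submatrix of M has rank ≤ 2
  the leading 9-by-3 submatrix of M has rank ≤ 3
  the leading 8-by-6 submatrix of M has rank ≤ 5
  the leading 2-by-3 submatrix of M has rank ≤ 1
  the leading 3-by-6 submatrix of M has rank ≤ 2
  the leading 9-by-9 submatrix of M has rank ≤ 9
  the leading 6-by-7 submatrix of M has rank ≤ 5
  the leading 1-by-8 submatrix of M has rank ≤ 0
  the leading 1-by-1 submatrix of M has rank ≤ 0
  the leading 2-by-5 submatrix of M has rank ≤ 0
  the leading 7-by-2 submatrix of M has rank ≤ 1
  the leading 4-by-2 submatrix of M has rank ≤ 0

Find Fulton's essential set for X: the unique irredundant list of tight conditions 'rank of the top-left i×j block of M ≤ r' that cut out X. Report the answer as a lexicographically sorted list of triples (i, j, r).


The tightest implied rank at each (i,j), from the 21 conditions:

  0  0  0  0  0  0  0  0  1
  0  0  0  0  0  1  1  1  2
  0  0  1  1  1  2  2  2  3
  0  0  1  1  1  2  3  3  4
  1  1  2  2  2  3  4  4  5
  1  1  2  2  3  4  5  5  6
  1  1  2  2  3  4  5  6  7
  1  2  3  3  4  5  6  7  8
  1  2  3  4  5  6  7  8  9

the unique w with this rank table is (9, 6, 3, 7, 1, 5, 8, 2, 4).

Fulton essential set (6 of the 23 Rothe cells):

[(1, 8, 0), (2, 5, 0), (4, 2, 0), (4, 5, 1), (7, 2, 1), (7, 4, 2)]


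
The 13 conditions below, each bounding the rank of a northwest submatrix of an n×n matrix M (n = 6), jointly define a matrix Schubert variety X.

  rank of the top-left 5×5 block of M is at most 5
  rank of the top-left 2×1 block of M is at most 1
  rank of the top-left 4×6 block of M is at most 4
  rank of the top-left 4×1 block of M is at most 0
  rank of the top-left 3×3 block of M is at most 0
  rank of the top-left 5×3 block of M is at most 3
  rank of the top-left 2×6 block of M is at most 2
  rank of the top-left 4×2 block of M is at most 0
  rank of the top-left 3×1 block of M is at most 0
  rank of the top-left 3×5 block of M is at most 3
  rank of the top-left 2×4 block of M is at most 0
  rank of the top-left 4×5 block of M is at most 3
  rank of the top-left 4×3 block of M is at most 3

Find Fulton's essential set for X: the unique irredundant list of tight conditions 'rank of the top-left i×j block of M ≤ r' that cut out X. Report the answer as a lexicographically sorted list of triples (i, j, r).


Rank table r_w(6×6) implied by the 13 constraints:

  row 1: 0 0 0 0 1 1
  row 2: 0 0 0 0 1 2
  row 3: 0 0 0 1 2 3
  row 4: 0 0 1 2 3 4
  row 5: 1 1 2 3 4 5
  row 6: 1 2 3 4 5 6

hence w(1..6) = (5, 6, 4, 3, 1, 2).

3 SE-corners of the 13-cell Rothe diagram give Ess(w):

[(2, 4, 0), (3, 3, 0), (4, 2, 0)]


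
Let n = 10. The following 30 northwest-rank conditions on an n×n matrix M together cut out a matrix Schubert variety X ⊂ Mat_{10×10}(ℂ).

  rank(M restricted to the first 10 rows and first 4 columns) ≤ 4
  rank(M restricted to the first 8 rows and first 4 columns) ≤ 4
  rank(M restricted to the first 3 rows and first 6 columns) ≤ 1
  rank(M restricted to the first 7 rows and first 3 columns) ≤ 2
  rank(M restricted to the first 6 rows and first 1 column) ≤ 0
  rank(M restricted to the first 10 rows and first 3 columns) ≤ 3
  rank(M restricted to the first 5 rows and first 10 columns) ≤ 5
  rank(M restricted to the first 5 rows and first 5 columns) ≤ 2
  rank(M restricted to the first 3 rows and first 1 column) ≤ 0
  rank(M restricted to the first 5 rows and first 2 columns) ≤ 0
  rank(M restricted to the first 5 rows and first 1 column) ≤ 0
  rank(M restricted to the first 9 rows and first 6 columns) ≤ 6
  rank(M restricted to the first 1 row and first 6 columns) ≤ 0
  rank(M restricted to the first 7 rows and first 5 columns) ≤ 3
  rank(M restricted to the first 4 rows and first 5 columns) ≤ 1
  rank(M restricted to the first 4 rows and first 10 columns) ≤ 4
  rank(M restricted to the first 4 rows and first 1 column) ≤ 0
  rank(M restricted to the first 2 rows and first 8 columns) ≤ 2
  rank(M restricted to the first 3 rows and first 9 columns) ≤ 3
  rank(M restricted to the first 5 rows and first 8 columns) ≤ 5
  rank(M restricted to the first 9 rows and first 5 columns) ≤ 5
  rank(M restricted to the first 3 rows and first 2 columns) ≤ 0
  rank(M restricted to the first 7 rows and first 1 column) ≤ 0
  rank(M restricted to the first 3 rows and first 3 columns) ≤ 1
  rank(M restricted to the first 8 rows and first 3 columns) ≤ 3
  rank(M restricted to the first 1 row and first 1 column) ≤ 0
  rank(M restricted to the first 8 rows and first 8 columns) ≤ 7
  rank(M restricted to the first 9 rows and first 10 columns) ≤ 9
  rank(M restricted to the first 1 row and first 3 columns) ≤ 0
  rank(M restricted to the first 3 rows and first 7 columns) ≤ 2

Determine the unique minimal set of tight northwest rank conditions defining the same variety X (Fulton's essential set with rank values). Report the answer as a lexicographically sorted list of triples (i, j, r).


Computing R[i][j] = min implied NW-rank bound (n=10, 30 conditions):

  row 1: 0, 0, 0, 0, 0, 0, 1, 1, 1, 1
  row 2: 0, 0, 1, 1, 1, 1, 2, 2, 2, 2
  row 3: 0, 0, 1, 1, 1, 1, 2, 3, 3, 3
  row 4: 0, 0, 1, 1, 1, 2, 3, 4, 4, 4
  row 5: 0, 0, 1, 2, 2, 3, 4, 5, 5, 5
  row 6: 0, 1, 2, 3, 3, 4, 5, 6, 6, 6
  row 7: 0, 1, 2, 3, 3, 4, 5, 6, 7, 7
  row 8: 1, 2, 3, 4, 4, 5, 6, 7, 8, 8
  row 9: 1, 2, 3, 4, 5, 6, 7, 8, 9, 9
  row 10: 1, 2, 3, 4, 5, 6, 7, 8, 9, 10

reading off 1-entries of Δ²R: w = (7, 3, 8, 6, 4, 2, 9, 1, 5, 10).

Fulton essential set (6 of the 22 Rothe cells):

[(1, 6, 0), (3, 6, 1), (4, 5, 1), (5, 2, 0), (7, 1, 0), (7, 5, 3)]


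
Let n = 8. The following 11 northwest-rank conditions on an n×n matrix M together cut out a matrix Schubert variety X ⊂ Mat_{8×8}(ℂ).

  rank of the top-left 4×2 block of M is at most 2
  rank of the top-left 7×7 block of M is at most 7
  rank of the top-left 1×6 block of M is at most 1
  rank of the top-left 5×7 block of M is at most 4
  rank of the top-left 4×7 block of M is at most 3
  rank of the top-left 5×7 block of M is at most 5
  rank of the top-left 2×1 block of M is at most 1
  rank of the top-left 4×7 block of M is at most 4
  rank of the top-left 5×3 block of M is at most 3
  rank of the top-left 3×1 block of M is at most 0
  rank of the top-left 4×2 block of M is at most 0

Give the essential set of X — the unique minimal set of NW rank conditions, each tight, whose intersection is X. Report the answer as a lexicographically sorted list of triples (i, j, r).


Recovering R(i,j) via the rank-extension bound from the 11 conditions:

  R[1]: 0 0 1 1 1 1 1 1
  R[2]: 0 0 1 2 2 2 2 2
  R[3]: 0 0 1 2 3 3 3 3
  R[4]: 0 0 1 2 3 3 3 4
  R[5]: 1 1 2 3 4 4 4 5
  R[6]: 1 2 3 4 5 5 5 6
  R[7]: 1 2 3 4 5 6 6 7
  R[8]: 1 2 3 4 5 6 7 8

so w = (3, 4, 5, 8, 1, 2, 6, 7).

ℓ(w)=10; the 2 essential cells (i,j,r):

[(4, 2, 0), (4, 7, 3)]


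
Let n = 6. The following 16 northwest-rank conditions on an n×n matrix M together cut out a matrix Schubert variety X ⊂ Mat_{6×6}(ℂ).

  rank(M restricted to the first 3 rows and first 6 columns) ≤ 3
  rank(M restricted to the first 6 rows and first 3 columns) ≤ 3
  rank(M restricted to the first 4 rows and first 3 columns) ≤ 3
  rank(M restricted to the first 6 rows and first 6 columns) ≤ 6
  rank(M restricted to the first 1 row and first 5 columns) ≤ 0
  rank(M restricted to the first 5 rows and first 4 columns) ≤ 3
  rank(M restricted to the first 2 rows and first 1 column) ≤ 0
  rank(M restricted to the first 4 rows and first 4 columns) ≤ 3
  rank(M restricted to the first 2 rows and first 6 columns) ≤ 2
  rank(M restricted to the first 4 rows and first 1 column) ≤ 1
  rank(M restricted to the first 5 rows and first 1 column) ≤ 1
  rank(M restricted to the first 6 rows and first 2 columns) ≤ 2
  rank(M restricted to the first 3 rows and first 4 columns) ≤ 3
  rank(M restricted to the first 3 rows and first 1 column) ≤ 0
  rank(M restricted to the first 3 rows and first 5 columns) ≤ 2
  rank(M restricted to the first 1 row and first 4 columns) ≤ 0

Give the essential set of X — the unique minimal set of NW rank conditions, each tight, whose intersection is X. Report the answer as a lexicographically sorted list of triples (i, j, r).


Propagating the 16 rank bounds to every northwest block:

  R[1]: 0 | 0 | 0 | 0 | 0 | 1
  R[2]: 0 | 1 | 1 | 1 | 1 | 2
  R[3]: 0 | 1 | 2 | 2 | 2 | 3
  R[4]: 1 | 2 | 3 | 3 | 3 | 4
  R[5]: 1 | 2 | 3 | 3 | 4 | 5
  R[6]: 1 | 2 | 3 | 4 | 5 | 6

so w = (6, 2, 3, 1, 5, 4).

Rothe diagram D(w) (8 cells), 3 SE-corners (essential conditions):

[(1, 5, 0), (3, 1, 0), (5, 4, 3)]


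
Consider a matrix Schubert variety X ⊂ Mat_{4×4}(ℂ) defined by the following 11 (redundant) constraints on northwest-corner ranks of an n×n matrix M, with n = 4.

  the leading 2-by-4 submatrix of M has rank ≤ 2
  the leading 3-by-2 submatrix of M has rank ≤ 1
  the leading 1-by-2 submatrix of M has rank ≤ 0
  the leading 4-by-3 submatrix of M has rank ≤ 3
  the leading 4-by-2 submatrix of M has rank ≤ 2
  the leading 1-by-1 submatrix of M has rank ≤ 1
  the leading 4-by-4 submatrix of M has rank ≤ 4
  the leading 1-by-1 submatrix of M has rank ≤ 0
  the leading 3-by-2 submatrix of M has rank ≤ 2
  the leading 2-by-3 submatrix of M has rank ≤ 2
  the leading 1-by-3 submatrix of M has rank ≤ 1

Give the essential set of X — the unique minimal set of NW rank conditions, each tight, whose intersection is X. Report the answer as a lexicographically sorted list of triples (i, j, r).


Reconstructing r_w from the 11 given conditions:

  i=1: 0  0  1  1
  i=2: 1  1  2  2
  i=3: 1  1  2  3
  i=4: 1  2  3  4

giving w = (3, 1, 4, 2) via Δ²R.

2 SE-corners of the 3-cell Rothe diagram give Ess(w):

[(1, 2, 0), (3, 2, 1)]


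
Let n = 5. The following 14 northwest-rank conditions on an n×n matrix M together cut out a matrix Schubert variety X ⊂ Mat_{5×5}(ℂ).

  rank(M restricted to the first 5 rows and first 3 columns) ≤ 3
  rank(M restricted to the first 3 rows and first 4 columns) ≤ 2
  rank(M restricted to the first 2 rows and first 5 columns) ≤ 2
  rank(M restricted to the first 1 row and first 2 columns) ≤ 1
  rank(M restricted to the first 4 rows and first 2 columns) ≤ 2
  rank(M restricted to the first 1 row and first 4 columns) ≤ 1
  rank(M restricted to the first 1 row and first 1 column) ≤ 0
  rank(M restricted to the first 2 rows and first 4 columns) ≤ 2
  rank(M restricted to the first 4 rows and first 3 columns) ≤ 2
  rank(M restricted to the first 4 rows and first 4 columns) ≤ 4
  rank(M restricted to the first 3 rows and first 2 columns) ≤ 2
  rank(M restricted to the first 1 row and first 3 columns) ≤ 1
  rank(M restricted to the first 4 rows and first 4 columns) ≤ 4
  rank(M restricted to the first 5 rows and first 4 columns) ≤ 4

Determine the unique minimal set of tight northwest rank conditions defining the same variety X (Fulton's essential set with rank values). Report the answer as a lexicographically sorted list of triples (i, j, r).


Recovering R(i,j) via the rank-extension bound from the 14 conditions:

  R[1]: 0 1 1 1 1
  R[2]: 1 2 2 2 2
  R[3]: 1 2 2 2 3
  R[4]: 1 2 2 3 4
  R[5]: 1 2 3 4 5

so w = (2, 1, 5, 4, 3).

Rothe diagram D(w) (4 cells), 3 SE-corners (essential conditions):

[(1, 1, 0), (3, 4, 2), (4, 3, 2)]


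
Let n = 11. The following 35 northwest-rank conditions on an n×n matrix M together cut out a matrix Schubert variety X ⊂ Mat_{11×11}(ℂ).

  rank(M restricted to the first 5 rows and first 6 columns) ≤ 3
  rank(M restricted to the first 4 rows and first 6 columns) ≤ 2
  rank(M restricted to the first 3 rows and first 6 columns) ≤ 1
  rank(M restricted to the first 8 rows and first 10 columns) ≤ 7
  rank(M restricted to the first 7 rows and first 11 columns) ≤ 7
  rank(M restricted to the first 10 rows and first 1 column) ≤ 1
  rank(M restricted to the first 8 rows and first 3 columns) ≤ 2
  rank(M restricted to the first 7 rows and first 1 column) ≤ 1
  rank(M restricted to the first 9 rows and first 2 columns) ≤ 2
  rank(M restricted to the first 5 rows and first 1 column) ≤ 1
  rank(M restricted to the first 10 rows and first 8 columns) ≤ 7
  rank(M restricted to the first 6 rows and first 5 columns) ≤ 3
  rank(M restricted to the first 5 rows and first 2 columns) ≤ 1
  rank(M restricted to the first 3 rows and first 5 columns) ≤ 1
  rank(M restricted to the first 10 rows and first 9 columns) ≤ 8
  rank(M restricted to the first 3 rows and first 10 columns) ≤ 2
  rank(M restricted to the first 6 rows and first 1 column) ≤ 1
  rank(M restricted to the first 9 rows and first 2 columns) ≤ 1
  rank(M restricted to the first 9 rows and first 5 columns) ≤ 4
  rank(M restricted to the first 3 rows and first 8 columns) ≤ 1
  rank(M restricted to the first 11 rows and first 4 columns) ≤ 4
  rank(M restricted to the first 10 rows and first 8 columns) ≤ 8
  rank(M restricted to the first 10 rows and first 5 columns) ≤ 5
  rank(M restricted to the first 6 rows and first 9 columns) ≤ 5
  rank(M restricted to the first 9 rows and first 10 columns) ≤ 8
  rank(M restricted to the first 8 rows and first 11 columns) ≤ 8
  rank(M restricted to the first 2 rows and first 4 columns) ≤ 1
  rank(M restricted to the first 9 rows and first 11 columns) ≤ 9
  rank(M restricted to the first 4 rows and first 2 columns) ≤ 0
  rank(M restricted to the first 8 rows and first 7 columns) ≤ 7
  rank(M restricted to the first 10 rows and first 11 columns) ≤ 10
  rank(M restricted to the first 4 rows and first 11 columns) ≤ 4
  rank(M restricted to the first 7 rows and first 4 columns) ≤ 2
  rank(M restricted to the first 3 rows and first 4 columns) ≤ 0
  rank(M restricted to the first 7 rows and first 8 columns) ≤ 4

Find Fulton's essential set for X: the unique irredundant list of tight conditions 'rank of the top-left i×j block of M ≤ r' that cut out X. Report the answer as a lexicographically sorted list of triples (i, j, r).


The tightest implied rank at each (i,j), from the 35 conditions:

  i=1: 0  0  0  0  1  1  1  1  1  1  1
  i=2: 0  0  0  0  1  1  1  1  2  2  2
  i=3: 0  0  0  0  1  1  1  1  2  2  3
  i=4: 0  0  1  1  2  2  2  2  3  3  4
  i=5: 1  1  2  2  3  3  3  3  4  4  5
  i=6: 1  1  2  2  3  4  4  4  5  5  6
  i=7: 1  1  2  2  3  4  4  4  5  6  7
  i=8: 1  1  2  3  4  5  5  5  6  7  8
  i=9: 1  1  2  3  4  5  6  6  7  8  9
  i=10: 1  2  3  4  5  6  7  7  8  9  10
  i=11: 1  2  3  4  5  6  7  8  9  10  11

reading off 1-entries of Δ²R: w = (5, 9, 11, 3, 1, 6, 10, 4, 7, 2, 8).

Fulton essential set (7 of the 29 Rothe cells):

[(3, 4, 0), (3, 8, 1), (3, 10, 2), (4, 2, 0), (7, 4, 2), (7, 8, 4), (9, 2, 1)]


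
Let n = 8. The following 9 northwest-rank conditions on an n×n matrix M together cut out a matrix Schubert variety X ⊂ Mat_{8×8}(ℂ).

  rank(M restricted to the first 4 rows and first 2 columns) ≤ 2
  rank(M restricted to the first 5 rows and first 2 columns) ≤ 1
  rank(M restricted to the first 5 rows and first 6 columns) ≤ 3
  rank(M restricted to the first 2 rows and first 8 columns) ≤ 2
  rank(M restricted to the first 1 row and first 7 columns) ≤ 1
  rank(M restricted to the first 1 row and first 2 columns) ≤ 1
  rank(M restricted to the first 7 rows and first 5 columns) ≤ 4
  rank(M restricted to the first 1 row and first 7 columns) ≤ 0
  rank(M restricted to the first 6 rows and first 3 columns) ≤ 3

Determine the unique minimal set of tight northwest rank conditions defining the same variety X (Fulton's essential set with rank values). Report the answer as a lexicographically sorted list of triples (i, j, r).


The tightest implied rank at each (i,j), from the 9 conditions:

  row 1: 0 0 0 0 0 0 0 1
  row 2: 1 1 1 1 1 1 1 2
  row 3: 1 1 2 2 2 2 2 3
  row 4: 1 1 2 3 3 3 3 4
  row 5: 1 1 2 3 3 3 4 5
  row 6: 1 2 3 4 4 4 5 6
  row 7: 1 2 3 4 4 5 6 7
  row 8: 1 2 3 4 5 6 7 8

so w = (8, 1, 3, 4, 7, 2, 6, 5).

ℓ(w)=13; the 4 essential cells (i,j,r):

[(1, 7, 0), (5, 2, 1), (5, 6, 3), (7, 5, 4)]


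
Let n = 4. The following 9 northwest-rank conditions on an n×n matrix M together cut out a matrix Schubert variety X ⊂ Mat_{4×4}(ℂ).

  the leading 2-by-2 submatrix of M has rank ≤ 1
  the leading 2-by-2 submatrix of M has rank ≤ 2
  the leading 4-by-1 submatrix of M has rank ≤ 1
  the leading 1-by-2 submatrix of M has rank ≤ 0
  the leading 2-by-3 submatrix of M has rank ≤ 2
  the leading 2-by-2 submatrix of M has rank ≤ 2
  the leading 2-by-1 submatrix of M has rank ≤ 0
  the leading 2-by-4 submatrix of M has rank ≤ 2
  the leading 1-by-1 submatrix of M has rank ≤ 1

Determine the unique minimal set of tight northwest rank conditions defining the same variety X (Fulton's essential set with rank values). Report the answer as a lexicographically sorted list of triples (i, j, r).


Rank table r_w(4×4) implied by the 9 constraints:

  0, 0, 1, 1
  0, 1, 2, 2
  1, 2, 3, 3
  1, 2, 3, 4

so w = (3, 2, 1, 4).

Rothe diagram D(w) (3 cells), 2 SE-corners (essential conditions):

[(1, 2, 0), (2, 1, 0)]


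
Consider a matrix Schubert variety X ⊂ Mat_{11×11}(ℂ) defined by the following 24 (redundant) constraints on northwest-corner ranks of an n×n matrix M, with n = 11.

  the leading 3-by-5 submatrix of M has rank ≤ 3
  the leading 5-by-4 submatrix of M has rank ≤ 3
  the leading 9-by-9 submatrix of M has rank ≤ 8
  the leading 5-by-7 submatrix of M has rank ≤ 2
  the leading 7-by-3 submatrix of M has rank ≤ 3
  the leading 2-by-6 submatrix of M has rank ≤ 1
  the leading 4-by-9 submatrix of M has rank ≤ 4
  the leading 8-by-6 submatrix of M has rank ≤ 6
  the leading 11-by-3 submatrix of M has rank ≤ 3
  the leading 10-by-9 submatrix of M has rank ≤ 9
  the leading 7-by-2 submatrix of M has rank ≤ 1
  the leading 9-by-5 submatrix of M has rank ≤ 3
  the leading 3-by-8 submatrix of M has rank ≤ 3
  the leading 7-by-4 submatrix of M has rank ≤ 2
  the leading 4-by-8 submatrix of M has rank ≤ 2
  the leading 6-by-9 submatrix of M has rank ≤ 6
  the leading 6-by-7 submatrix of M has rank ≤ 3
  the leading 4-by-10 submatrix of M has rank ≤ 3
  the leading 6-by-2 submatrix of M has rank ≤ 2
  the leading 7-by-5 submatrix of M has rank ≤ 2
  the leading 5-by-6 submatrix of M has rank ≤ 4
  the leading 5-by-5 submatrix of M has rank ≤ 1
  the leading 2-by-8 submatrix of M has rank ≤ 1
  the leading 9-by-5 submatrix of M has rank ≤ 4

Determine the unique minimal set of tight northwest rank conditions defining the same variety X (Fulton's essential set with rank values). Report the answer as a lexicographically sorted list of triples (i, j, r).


Rank table r_w(11×11) implied by the 24 constraints:

  1 | 1 | 1 | 1 | 1 | 1 | 1 | 1 | 1 | 1 | 1
  1 | 1 | 1 | 1 | 1 | 1 | 1 | 1 | 2 | 2 | 2
  1 | 1 | 1 | 1 | 1 | 2 | 2 | 2 | 3 | 3 | 3
  1 | 1 | 1 | 1 | 1 | 2 | 2 | 2 | 3 | 3 | 4
  1 | 1 | 1 | 1 | 1 | 2 | 2 | 3 | 4 | 4 | 5
  1 | 1 | 2 | 2 | 2 | 3 | 3 | 4 | 5 | 5 | 6
  1 | 1 | 2 | 2 | 2 | 3 | 4 | 5 | 6 | 6 | 7
  1 | 2 | 3 | 3 | 3 | 4 | 5 | 6 | 7 | 7 | 8
  1 | 2 | 3 | 3 | 3 | 4 | 5 | 6 | 7 | 8 | 9
  1 | 2 | 3 | 4 | 4 | 5 | 6 | 7 | 8 | 9 | 10
  1 | 2 | 3 | 4 | 5 | 6 | 7 | 8 | 9 | 10 | 11

giving w = (1, 9, 6, 11, 8, 3, 7, 2, 10, 4, 5) via Δ²R.

ℓ(w)=29; the 8 essential cells (i,j,r):

[(2, 8, 1), (4, 8, 2), (4, 10, 3), (5, 5, 1), (5, 7, 2), (7, 2, 1), (7, 5, 2), (9, 5, 3)]


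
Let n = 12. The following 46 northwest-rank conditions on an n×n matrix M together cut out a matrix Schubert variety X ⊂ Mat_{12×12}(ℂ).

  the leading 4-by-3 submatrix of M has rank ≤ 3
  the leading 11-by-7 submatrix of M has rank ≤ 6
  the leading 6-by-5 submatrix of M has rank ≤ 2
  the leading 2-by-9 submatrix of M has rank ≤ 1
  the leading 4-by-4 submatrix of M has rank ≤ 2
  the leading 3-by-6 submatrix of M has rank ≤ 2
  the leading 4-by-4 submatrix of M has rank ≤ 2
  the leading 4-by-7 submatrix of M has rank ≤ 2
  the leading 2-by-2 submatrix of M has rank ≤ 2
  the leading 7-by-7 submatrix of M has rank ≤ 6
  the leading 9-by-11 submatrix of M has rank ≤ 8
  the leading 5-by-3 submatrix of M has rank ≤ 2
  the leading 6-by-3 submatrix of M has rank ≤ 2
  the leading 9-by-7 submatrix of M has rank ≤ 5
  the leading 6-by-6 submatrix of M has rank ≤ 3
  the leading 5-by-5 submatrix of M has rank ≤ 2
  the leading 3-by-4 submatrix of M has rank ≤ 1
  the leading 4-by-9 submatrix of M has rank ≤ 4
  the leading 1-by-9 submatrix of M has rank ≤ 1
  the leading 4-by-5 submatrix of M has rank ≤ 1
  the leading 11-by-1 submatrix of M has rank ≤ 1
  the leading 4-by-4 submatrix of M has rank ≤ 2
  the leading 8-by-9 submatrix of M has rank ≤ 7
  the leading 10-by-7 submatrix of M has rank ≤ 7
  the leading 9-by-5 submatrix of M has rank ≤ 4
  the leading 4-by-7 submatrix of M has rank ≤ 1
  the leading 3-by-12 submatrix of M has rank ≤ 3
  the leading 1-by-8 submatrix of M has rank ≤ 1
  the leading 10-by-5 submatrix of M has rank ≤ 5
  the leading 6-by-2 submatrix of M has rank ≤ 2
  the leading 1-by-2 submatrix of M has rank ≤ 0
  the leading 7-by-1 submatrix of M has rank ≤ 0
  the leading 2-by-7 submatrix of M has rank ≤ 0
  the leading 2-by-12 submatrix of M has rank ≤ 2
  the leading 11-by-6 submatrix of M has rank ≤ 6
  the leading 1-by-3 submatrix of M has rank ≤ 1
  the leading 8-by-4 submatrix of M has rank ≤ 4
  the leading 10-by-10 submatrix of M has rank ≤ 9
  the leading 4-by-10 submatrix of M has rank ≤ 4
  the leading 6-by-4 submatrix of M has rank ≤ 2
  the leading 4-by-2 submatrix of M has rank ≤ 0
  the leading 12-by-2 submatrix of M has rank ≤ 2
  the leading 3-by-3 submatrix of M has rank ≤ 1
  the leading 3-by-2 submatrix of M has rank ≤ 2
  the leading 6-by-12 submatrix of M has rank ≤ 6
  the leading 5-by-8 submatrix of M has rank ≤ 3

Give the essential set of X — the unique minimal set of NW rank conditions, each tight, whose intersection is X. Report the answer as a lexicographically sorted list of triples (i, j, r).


The tightest implied rank at each (i,j), from the 46 conditions:

  R[1]: 0, 0, 0, 0, 0, 0, 0, 1, 1, 1, 1, 1
  R[2]: 0, 0, 0, 0, 0, 0, 0, 1, 1, 2, 2, 2
  R[3]: 0, 0, 1, 1, 1, 1, 1, 2, 2, 3, 3, 3
  R[4]: 0, 0, 1, 1, 1, 1, 1, 2, 3, 4, 4, 4
  R[5]: 0, 1, 2, 2, 2, 2, 2, 3, 4, 5, 5, 5
  R[6]: 0, 1, 2, 2, 2, 3, 3, 4, 5, 6, 6, 6
  R[7]: 0, 1, 2, 3, 3, 4, 4, 5, 6, 7, 7, 7
  R[8]: 1, 2, 3, 4, 4, 5, 5, 6, 7, 8, 8, 8
  R[9]: 1, 2, 3, 4, 4, 5, 5, 6, 7, 8, 8, 9
  R[10]: 1, 2, 3, 4, 5, 6, 6, 7, 8, 9, 9, 10
  R[11]: 1, 2, 3, 4, 5, 6, 6, 7, 8, 9, 10, 11
  R[12]: 1, 2, 3, 4, 5, 6, 7, 8, 9, 10, 11, 12

giving w = (8, 10, 3, 9, 2, 6, 4, 1, 12, 5, 11, 7) via Δ²R.

10 SE-corners of the 32-cell Rothe diagram give Ess(w):

[(2, 7, 0), (2, 9, 1), (4, 2, 0), (4, 7, 1), (6, 5, 2), (7, 1, 0), (9, 5, 4), (9, 7, 5), (9, 11, 8), (11, 7, 6)]


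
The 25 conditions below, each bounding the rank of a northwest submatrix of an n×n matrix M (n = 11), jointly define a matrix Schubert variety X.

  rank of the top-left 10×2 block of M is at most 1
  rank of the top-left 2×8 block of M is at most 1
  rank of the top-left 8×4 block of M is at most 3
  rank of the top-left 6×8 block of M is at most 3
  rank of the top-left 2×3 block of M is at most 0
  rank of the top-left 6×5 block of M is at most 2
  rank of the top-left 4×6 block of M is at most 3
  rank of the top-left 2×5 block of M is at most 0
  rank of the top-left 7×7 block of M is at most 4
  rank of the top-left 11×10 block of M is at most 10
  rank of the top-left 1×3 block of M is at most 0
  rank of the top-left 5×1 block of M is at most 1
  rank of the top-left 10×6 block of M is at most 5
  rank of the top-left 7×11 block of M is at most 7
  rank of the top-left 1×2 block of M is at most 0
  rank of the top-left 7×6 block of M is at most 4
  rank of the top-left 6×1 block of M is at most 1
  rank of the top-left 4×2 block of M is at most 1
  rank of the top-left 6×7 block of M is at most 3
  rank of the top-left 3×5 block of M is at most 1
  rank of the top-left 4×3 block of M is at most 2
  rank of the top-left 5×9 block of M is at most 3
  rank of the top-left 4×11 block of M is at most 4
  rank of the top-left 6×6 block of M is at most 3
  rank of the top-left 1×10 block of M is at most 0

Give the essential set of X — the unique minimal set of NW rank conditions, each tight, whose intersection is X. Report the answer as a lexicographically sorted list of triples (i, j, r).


Recovering R(i,j) via the rank-extension bound from the 25 conditions:

  row 1: 0  0  0  0  0  0  0  0  0  0  1
  row 2: 0  0  0  0  0  1  1  1  1  1  2
  row 3: 1  1  1  1  1  2  2  2  2  2  3
  row 4: 1  1  2  2  2  3  3  3  3  3  4
  row 5: 1  1  2  2  2  3  3  3  3  4  5
  row 6: 1  1  2  2  2  3  3  3  4  5  6
  row 7: 1  1  2  3  3  4  4  4  5  6  7
  row 8: 1  1  2  3  4  5  5  5  6  7  8
  row 9: 1  1  2  3  4  5  6  6  7  8  9
  row 10: 1  1  2  3  4  5  6  7  8  9  10
  row 11: 1  2  3  4  5  6  7  8  9  10  11

the unique w with this rank table is (11, 6, 1, 3, 10, 9, 4, 5, 7, 8, 2).

|D(w)|=31, |Ess(w)|=6:

[(1, 10, 0), (2, 5, 0), (5, 9, 3), (6, 5, 2), (6, 8, 3), (10, 2, 1)]


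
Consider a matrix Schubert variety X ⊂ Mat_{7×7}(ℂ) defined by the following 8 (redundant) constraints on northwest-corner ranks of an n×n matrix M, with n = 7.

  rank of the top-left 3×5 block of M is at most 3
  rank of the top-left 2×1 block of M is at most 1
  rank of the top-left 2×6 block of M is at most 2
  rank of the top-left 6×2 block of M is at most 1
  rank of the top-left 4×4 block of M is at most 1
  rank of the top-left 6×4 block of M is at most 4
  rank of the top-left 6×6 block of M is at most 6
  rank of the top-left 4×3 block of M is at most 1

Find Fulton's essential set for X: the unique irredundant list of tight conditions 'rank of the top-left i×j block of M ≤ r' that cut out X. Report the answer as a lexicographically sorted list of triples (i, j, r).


Computing R[i][j] = min implied NW-rank bound (n=7, 8 conditions):

  R[1]: 1  1  1  1  1  1  1
  R[2]: 1  1  1  1  2  2  2
  R[3]: 1  1  1  1  2  3  3
  R[4]: 1  1  1  1  2  3  4
  R[5]: 1  1  2  2  3  4  5
  R[6]: 1  1  2  3  4  5  6
  R[7]: 1  2  3  4  5  6  7

so w = (1, 5, 6, 7, 3, 4, 2).

Rothe diagram D(w) (11 cells), 2 SE-corners (essential conditions):

[(4, 4, 1), (6, 2, 1)]


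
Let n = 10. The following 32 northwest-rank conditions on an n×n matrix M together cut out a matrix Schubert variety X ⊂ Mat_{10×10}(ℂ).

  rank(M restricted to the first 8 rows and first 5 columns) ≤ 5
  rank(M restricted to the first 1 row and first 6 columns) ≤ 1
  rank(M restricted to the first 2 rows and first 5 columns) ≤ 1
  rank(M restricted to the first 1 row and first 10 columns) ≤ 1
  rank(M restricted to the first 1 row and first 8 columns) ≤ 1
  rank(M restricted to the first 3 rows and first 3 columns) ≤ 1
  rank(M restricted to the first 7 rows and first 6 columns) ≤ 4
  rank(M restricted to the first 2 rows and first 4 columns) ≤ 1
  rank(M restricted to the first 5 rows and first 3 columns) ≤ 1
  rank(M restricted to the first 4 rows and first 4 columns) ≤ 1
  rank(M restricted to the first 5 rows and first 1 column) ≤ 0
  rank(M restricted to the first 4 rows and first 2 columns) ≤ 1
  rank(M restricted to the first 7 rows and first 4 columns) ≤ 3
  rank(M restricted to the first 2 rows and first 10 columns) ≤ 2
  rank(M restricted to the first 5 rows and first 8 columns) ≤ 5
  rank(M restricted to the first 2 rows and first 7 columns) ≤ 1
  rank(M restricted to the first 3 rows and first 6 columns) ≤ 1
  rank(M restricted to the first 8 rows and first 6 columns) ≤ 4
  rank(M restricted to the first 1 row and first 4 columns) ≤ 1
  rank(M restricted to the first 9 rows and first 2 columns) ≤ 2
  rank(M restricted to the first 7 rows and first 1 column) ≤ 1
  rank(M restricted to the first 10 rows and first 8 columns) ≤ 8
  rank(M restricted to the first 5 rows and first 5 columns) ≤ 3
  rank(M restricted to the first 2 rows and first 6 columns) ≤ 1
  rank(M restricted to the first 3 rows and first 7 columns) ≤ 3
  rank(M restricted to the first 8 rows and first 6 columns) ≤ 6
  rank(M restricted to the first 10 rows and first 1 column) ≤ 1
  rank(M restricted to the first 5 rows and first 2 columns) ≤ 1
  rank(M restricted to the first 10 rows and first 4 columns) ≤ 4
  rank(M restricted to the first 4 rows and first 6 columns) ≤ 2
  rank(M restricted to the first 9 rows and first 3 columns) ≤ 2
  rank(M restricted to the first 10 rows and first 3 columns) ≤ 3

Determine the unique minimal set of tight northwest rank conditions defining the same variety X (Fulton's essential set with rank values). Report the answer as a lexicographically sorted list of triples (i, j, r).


Computing R[i][j] = min implied NW-rank bound (n=10, 32 conditions):

  R[1]: 0  1  1  1  1  1  1  1  1  1
  R[2]: 0  1  1  1  1  1  1  2  2  2
  R[3]: 0  1  1  1  1  1  2  3  3  3
  R[4]: 0  1  1  1  2  2  3  4  4  4
  R[5]: 0  1  1  2  3  3  4  5  5  5
  R[6]: 1  2  2  3  4  4  5  6  6  6
  R[7]: 1  2  2  3  4  4  5  6  7  7
  R[8]: 1  2  2  3  4  4  5  6  7  8
  R[9]: 1  2  2  3  4  5  6  7  8  9
  R[10]: 1  2  3  4  5  6  7  8  9  10

giving w = (2, 8, 7, 5, 4, 1, 9, 10, 6, 3) via Δ²R.

Fulton essential set (7 of the 22 Rothe cells):

[(2, 7, 1), (3, 6, 1), (4, 4, 1), (5, 1, 0), (5, 3, 1), (8, 6, 4), (9, 3, 2)]


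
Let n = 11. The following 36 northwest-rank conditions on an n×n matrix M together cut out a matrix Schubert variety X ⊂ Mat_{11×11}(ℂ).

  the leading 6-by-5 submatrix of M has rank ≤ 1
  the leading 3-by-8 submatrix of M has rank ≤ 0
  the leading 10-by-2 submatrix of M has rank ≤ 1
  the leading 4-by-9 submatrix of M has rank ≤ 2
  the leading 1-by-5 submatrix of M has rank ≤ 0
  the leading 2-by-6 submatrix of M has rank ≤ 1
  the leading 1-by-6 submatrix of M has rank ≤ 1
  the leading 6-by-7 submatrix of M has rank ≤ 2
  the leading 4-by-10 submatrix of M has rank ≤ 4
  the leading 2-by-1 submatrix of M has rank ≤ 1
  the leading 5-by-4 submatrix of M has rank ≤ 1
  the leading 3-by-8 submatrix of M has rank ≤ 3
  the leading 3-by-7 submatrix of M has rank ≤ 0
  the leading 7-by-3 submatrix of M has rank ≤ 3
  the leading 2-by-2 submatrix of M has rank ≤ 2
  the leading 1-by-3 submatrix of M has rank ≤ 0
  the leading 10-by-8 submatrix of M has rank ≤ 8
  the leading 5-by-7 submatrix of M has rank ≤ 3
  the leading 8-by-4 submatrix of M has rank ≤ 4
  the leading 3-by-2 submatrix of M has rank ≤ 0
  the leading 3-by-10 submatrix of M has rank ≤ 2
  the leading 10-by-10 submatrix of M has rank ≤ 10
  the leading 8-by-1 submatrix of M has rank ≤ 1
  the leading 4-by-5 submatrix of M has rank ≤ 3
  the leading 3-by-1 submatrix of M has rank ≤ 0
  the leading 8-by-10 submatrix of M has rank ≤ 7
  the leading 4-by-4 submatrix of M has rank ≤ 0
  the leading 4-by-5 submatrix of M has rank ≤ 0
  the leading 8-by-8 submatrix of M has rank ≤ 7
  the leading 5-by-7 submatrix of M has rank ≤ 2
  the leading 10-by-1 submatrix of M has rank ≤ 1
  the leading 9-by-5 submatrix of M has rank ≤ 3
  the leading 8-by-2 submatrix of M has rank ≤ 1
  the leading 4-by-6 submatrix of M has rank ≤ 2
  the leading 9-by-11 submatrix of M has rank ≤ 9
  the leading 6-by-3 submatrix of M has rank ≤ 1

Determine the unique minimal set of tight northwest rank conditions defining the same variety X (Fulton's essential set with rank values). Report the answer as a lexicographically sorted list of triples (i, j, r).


Rank table r_w(11×11) implied by the 36 constraints:

  row 1: 0 | 0 | 0 | 0 | 0 | 0 | 0 | 0 | 1 | 1 | 1
  row 2: 0 | 0 | 0 | 0 | 0 | 0 | 0 | 0 | 1 | 2 | 2
  row 3: 0 | 0 | 0 | 0 | 0 | 0 | 0 | 0 | 1 | 2 | 3
  row 4: 0 | 0 | 0 | 0 | 0 | 1 | 1 | 1 | 2 | 3 | 4
  row 5: 1 | 1 | 1 | 1 | 1 | 2 | 2 | 2 | 3 | 4 | 5
  row 6: 1 | 1 | 1 | 1 | 1 | 2 | 2 | 3 | 4 | 5 | 6
  row 7: 1 | 1 | 2 | 2 | 2 | 3 | 3 | 4 | 5 | 6 | 7
  row 8: 1 | 1 | 2 | 3 | 3 | 4 | 4 | 5 | 6 | 7 | 8
  row 9: 1 | 1 | 2 | 3 | 3 | 4 | 5 | 6 | 7 | 8 | 9
  row 10: 1 | 1 | 2 | 3 | 4 | 5 | 6 | 7 | 8 | 9 | 10
  row 11: 1 | 2 | 3 | 4 | 5 | 6 | 7 | 8 | 9 | 10 | 11

the unique w with this rank table is (9, 10, 11, 6, 1, 8, 3, 4, 7, 5, 2).

|D(w)|=39, |Ess(w)|=6:

[(3, 8, 0), (4, 5, 0), (6, 5, 1), (6, 7, 2), (9, 5, 3), (10, 2, 1)]


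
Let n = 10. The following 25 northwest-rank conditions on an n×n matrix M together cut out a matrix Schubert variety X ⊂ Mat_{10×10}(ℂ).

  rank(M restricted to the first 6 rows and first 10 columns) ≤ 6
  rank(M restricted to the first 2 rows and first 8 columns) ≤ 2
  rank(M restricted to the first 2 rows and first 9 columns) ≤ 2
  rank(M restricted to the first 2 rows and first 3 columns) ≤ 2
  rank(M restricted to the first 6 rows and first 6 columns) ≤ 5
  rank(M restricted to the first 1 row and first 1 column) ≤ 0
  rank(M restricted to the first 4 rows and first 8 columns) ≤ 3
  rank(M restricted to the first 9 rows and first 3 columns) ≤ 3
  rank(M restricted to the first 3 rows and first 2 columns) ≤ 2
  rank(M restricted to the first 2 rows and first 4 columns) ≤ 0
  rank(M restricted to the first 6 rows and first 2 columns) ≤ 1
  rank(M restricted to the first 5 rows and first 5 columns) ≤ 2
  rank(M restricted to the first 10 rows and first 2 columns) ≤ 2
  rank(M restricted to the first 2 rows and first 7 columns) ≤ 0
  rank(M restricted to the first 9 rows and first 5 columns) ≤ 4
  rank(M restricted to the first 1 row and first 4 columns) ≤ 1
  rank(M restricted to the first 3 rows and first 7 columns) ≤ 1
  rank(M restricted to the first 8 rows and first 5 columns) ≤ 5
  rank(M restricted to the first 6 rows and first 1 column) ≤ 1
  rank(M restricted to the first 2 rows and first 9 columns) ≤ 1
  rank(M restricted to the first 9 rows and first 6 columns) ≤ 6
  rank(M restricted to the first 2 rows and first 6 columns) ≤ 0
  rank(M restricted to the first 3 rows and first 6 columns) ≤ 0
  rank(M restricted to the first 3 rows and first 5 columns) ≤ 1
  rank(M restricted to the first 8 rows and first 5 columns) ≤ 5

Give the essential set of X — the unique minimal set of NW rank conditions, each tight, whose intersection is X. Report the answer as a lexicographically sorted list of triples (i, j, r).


The tightest implied rank at each (i,j), from the 25 conditions:

  i=1: 0  0  0  0  0  0  0  1  1  1
  i=2: 0  0  0  0  0  0  0  1  1  2
  i=3: 0  0  0  0  0  0  1  2  2  3
  i=4: 1  1  1  1  1  1  2  3  3  4
  i=5: 1  1  2  2  2  2  3  4  4  5
  i=6: 1  1  2  3  3  3  4  5  5  6
  i=7: 1  2  3  4  4  4  5  6  6  7
  i=8: 1  2  3  4  4  5  6  7  7  8
  i=9: 1  2  3  4  4  5  6  7  8  9
  i=10: 1  2  3  4  5  6  7  8  9  10

reading off 1-entries of Δ²R: w = (8, 10, 7, 1, 3, 4, 2, 6, 9, 5).

Fulton essential set (5 of the 25 Rothe cells):

[(2, 7, 0), (2, 9, 1), (3, 6, 0), (6, 2, 1), (9, 5, 4)]


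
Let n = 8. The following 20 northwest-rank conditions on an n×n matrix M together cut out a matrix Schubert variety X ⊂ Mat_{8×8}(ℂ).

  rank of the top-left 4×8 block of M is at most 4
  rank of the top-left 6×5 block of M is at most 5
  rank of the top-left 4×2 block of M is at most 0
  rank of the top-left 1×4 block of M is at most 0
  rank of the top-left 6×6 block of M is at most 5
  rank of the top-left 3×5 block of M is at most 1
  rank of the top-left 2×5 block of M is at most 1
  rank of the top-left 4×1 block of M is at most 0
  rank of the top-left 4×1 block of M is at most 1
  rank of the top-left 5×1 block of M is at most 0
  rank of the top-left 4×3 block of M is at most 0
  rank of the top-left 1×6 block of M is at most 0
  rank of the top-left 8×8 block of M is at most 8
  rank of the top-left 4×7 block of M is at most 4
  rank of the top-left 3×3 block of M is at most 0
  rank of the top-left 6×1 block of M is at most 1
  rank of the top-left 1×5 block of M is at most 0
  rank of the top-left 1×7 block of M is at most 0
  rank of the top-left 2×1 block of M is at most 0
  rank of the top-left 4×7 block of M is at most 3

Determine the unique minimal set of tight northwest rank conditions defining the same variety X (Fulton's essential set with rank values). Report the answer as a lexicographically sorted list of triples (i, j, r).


Computing R[i][j] = min implied NW-rank bound (n=8, 20 conditions):

  R[1]: 0  0  0  0  0  0  0  1
  R[2]: 0  0  0  1  1  1  1  2
  R[3]: 0  0  0  1  1  2  2  3
  R[4]: 0  0  0  1  2  3  3  4
  R[5]: 0  1  1  2  3  4  4  5
  R[6]: 1  2  2  3  4  5  5  6
  R[7]: 1  2  3  4  5  6  6  7
  R[8]: 1  2  3  4  5  6  7  8

reading off 1-entries of Δ²R: w = (8, 4, 6, 5, 2, 1, 3, 7).

4 SE-corners of the 18-cell Rothe diagram give Ess(w):

[(1, 7, 0), (3, 5, 1), (4, 3, 0), (5, 1, 0)]


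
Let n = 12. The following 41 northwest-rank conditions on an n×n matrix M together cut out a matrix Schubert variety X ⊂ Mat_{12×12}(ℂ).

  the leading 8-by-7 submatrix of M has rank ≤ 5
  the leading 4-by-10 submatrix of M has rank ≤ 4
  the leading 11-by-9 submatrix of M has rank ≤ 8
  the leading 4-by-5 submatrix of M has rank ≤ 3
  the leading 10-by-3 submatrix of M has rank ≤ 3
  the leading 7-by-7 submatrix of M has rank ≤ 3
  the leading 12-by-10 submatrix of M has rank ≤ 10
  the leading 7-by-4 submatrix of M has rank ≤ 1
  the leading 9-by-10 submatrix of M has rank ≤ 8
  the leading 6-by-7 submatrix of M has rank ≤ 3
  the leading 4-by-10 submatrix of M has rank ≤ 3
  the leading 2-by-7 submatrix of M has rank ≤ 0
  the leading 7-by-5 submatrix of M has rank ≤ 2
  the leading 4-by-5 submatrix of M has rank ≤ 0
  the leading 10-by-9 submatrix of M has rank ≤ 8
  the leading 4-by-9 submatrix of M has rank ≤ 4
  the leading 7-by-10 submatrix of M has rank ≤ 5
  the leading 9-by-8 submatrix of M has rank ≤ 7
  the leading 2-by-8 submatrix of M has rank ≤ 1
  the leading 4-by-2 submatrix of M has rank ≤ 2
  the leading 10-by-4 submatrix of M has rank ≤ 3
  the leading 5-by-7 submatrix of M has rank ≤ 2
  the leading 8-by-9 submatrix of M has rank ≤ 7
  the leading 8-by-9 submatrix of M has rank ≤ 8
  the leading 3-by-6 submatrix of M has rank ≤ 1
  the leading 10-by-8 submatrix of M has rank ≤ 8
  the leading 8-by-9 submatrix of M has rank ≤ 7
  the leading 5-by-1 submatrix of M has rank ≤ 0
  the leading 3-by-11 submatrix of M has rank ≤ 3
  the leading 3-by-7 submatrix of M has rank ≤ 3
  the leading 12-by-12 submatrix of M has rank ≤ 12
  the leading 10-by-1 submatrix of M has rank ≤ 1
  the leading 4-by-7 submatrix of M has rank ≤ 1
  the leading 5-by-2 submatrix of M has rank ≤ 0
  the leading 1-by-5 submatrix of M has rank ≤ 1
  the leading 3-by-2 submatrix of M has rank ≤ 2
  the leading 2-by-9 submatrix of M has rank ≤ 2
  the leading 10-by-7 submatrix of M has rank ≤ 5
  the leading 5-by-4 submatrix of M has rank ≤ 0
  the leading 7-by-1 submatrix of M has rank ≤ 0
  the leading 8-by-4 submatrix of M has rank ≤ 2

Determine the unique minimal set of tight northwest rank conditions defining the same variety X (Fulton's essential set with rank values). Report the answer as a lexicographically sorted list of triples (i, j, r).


The tightest implied rank at each (i,j), from the 41 conditions:

  row 1: 0, 0, 0, 0, 0, 0, 0, 1, 1, 1, 1, 1
  row 2: 0, 0, 0, 0, 0, 0, 0, 1, 2, 2, 2, 2
  row 3: 0, 0, 0, 0, 0, 1, 1, 2, 3, 3, 3, 3
  row 4: 0, 0, 0, 0, 0, 1, 1, 2, 3, 3, 4, 4
  row 5: 0, 0, 0, 0, 1, 2, 2, 3, 4, 4, 5, 5
  row 6: 0, 1, 1, 1, 2, 3, 3, 4, 5, 5, 6, 6
  row 7: 0, 1, 1, 1, 2, 3, 3, 4, 5, 5, 6, 7
  row 8: 1, 2, 2, 2, 3, 4, 4, 5, 6, 6, 7, 8
  row 9: 1, 2, 3, 3, 4, 5, 5, 6, 7, 7, 8, 9
  row 10: 1, 2, 3, 3, 4, 5, 5, 6, 7, 8, 9, 10
  row 11: 1, 2, 3, 4, 5, 6, 6, 7, 8, 9, 10, 11
  row 12: 1, 2, 3, 4, 5, 6, 7, 8, 9, 10, 11, 12

the unique w with this rank table is (8, 9, 6, 11, 5, 2, 12, 1, 3, 10, 4, 7).

Rothe diagram D(w) (38 cells), 11 SE-corners (essential conditions):

[(2, 7, 0), (4, 5, 0), (4, 7, 1), (4, 10, 3), (5, 4, 0), (7, 1, 0), (7, 4, 1), (7, 7, 3), (7, 10, 5), (10, 4, 3), (10, 7, 5)]
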